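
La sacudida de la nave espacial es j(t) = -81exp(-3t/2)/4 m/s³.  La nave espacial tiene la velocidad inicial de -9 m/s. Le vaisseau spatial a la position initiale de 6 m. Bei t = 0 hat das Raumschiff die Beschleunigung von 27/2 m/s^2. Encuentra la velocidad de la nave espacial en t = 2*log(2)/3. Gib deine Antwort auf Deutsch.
Wir müssen unsere Gleichung für den Ruck j(t) = -81·exp(-3·t/2)/4 2-mal integrieren. Durch Integration von dem Ruck und Verwendung der Anfangsbedingung a(0) = 27/2, erhalten wir a(t) = 27·exp(-3·t/2)/2. Das Integral von der Beschleunigung, mit v(0) = -9, ergibt die Geschwindigkeit: v(t) = -9·exp(-3·t/2). Wir haben die Geschwindigkeit v(t) = -9·exp(-3·t/2). Durch Einsetzen von t = 2*log(2)/3: v(2*log(2)/3) = -9/2.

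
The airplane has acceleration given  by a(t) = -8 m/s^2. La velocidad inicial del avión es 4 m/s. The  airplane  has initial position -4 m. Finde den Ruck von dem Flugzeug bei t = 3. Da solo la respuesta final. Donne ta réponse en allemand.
Bei t = 3, j = 0.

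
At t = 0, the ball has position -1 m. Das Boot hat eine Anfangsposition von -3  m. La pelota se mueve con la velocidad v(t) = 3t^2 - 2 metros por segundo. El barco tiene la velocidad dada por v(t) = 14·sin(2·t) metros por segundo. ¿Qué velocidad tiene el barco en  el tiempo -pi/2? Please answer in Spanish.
Tenemos la velocidad v(t) = 14·sin(2·t). Sustituyendo t = -pi/2: v(-pi/2) = 0.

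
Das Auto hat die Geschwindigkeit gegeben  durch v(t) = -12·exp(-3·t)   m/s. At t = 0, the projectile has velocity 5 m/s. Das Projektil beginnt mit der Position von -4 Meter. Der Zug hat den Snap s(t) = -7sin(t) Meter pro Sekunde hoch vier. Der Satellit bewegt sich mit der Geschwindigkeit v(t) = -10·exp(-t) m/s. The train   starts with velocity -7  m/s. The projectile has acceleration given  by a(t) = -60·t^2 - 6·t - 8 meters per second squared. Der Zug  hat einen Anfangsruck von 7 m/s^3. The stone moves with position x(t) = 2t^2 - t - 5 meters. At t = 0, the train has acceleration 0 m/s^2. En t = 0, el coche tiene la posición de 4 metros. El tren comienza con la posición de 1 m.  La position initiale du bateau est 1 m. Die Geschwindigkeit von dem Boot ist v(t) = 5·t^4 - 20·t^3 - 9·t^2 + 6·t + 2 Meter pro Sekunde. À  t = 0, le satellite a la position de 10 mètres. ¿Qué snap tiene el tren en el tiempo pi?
Usando s(t) = -7·sin(t) y sustituyendo t = pi, encontramos s = 0.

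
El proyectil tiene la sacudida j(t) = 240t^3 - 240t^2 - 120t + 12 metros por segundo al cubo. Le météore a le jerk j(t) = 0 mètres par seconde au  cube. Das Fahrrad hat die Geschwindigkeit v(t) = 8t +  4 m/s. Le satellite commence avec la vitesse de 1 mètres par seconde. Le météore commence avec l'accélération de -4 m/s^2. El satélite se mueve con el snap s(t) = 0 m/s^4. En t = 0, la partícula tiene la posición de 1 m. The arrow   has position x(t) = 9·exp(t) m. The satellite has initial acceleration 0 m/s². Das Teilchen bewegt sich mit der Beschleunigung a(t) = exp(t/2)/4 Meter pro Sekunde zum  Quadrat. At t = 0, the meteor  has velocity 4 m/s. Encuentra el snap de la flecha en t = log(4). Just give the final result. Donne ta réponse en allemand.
Bei t = log(4), s = 36.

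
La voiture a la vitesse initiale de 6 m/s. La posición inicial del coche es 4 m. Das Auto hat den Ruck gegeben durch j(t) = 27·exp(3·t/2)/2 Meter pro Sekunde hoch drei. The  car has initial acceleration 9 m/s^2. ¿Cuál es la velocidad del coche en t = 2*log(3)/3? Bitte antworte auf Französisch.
Nous devons trouver la primitive de notre équation du jerk j(t) = 27·exp(3·t/2)/2 2 fois. En intégrant le jerk et en utilisant la condition initiale a(0) = 9, nous obtenons a(t) = 9·exp(3·t/2). En prenant ∫a(t)dt et en appliquant v(0) = 6, nous trouvons v(t) = 6·exp(3·t/2). De l'équation de la vitesse v(t) = 6·exp(3·t/2), nous substituons t = 2*log(3)/3 pour obtenir v = 18.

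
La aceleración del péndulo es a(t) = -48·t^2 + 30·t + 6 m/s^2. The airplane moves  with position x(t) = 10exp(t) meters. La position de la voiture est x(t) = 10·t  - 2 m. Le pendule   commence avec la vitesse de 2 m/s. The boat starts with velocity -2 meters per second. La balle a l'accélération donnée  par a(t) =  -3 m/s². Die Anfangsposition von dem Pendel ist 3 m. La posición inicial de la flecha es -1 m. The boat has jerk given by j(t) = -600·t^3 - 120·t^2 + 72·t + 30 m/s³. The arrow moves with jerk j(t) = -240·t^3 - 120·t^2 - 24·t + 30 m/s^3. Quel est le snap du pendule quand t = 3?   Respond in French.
En partant de l'accélération a(t) = -48·t^2 + 30·t + 6, nous prenons 2 dérivées. En dérivant l'accélération, nous obtenons le jerk: j(t) = 30 - 96·t. En prenant d/dt de j(t), nous trouvons s(t) = -96. Nous avons le snap s(t) = -96. En substituant t = 3: s(3) = -96.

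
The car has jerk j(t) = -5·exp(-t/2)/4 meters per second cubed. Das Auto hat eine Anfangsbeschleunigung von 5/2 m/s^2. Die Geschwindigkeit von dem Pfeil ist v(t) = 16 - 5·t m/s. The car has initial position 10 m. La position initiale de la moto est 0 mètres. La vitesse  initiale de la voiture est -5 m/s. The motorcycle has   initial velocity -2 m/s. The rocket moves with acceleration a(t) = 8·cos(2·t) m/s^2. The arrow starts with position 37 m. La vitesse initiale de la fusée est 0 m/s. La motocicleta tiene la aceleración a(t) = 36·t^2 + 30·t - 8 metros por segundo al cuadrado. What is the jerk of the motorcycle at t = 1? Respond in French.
Pour résoudre ceci, nous devons prendre 1 dérivée de notre équation de l'accélération a(t) = 36·t^2 + 30·t - 8. En dérivant l'accélération, nous obtenons le jerk: j(t) = 72·t + 30. En utilisant j(t) = 72·t + 30 et en substituant t = 1, nous trouvons j = 102.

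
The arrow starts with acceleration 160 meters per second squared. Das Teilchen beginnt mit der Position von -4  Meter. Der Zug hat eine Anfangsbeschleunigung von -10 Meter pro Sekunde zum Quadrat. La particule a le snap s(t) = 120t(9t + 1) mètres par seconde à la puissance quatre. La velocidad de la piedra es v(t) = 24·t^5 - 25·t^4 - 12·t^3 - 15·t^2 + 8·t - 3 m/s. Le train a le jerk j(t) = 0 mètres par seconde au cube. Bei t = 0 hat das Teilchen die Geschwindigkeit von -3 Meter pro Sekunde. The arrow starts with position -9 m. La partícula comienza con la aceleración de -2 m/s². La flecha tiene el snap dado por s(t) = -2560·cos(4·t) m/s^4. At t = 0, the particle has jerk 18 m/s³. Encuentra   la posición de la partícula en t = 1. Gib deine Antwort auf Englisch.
We need to integrate our snap equation s(t) = 120·t·(9·t + 1) 4 times. The integral of snap is jerk. Using j(0) = 18, we get j(t) = 360·t^3 + 60·t^2 + 18. Taking ∫j(t)dt and applying a(0) = -2, we find a(t) = 90·t^4 + 20·t^3 + 18·t - 2. Finding the antiderivative of a(t) and using v(0) = -3: v(t) = 18·t^5 + 5·t^4 + 9·t^2 - 2·t - 3. The integral of velocity is position. Using x(0) = -4, we get x(t) = 3·t^6 + t^5 + 3·t^3 - t^2 - 3·t - 4. From the given position equation x(t) = 3·t^6 + t^5 + 3·t^3 - t^2 - 3·t - 4, we substitute t = 1 to get x = -1.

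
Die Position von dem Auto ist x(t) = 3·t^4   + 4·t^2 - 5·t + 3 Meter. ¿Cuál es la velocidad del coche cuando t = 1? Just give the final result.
En t = 1, v = 15.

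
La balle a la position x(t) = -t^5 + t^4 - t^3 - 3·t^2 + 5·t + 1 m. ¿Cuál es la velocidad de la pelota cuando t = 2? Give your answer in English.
To solve this, we need to take 1 derivative of our position equation x(t) = -t^5 + t^4 - t^3 - 3·t^2 + 5·t + 1. Taking d/dt of x(t), we find v(t) = -5·t^4 + 4·t^3 - 3·t^2 - 6·t + 5. Using v(t) = -5·t^4 + 4·t^3 - 3·t^2 - 6·t + 5 and substituting t = 2, we find v = -67.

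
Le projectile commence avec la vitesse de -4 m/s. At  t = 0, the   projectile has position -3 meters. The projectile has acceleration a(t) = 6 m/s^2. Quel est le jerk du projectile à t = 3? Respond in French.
Pour résoudre ceci, nous devons prendre 1 dérivée de notre équation de l'accélération a(t) = 6. En dérivant l'accélération, nous obtenons le jerk: j(t) = 0. De l'équation du jerk j(t) = 0, nous substituons t = 3 pour obtenir j = 0.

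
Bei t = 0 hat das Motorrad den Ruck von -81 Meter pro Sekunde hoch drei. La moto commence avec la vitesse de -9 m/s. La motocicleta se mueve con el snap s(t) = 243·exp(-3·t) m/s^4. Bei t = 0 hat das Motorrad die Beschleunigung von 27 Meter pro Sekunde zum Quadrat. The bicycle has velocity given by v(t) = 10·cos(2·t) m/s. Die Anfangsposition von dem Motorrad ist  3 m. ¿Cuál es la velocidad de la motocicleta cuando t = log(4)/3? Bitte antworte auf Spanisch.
Partiendo del snap s(t) = 243·exp(-3·t), tomamos 3 antiderivadas. La integral del snap es la sacudida. Usando j(0) = -81, obtenemos j(t) = -81·exp(-3·t). La integral de la sacudida, con a(0) = 27, da la aceleración: a(t) = 27·exp(-3·t). Tomando ∫a(t)dt y aplicando v(0) = -9, encontramos v(t) = -9·exp(-3·t). Usando v(t) = -9·exp(-3·t) y sustituyendo t = log(4)/3, encontramos v = -9/4.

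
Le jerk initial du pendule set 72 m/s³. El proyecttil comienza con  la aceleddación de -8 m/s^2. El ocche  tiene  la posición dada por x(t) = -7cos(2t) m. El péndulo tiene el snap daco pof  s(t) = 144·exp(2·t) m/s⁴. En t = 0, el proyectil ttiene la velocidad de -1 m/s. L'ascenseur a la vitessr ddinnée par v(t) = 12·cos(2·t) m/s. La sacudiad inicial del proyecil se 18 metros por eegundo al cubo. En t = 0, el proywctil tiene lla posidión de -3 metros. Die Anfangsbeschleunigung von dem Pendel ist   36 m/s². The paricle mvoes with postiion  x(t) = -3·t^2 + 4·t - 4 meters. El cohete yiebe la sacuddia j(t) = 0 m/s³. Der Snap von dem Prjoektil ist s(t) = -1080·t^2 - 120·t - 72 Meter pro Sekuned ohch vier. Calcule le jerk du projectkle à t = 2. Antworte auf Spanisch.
Debemos encontrar la antiderivada de nuestra ecuación del snap s(t) = -1080·t^2 - 120·t - 72 1 vez. Integrando el snap y usando la condición inicial j(0) = 18, obtenemos j(t) = -360·t^3 - 60·t^2 - 72·t + 18. Tenemos la sacudida j(t) = -360·t^3 - 60·t^2 - 72·t + 18. Sustituyendo t = 2: j(2) = -3246.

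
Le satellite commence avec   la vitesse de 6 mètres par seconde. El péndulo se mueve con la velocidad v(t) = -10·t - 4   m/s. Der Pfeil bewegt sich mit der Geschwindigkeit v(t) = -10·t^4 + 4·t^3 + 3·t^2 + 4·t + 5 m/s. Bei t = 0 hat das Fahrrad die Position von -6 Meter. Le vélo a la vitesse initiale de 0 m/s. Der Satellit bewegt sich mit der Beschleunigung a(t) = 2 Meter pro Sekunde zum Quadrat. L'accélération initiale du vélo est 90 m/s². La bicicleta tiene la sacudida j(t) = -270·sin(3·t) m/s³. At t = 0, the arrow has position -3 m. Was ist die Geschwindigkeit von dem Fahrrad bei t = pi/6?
Wir müssen die Stammfunktion unserer Gleichung für den Ruck j(t) = -270·sin(3·t) 2-mal finden. Durch Integration von dem Ruck und Verwendung der Anfangsbedingung a(0) = 90, erhalten wir a(t) = 90·cos(3·t). Mit ∫a(t)dt und Anwendung von v(0) = 0, finden wir v(t) = 30·sin(3·t). Aus der Gleichung für die Geschwindigkeit v(t) = 30·sin(3·t), setzen wir t = pi/6 ein und erhalten v = 30.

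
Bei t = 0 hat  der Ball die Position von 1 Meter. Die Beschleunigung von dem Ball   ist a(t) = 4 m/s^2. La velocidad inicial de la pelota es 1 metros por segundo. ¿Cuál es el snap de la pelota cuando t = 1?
Debemos derivar nuestra ecuación de la aceleración a(t) = 4 2 veces. Tomando d/dt de a(t), encontramos j(t) = 0. Derivando la sacudida, obtenemos el snap: s(t) = 0. De la ecuación del snap s(t) = 0, sustituimos t = 1 para obtener s = 0.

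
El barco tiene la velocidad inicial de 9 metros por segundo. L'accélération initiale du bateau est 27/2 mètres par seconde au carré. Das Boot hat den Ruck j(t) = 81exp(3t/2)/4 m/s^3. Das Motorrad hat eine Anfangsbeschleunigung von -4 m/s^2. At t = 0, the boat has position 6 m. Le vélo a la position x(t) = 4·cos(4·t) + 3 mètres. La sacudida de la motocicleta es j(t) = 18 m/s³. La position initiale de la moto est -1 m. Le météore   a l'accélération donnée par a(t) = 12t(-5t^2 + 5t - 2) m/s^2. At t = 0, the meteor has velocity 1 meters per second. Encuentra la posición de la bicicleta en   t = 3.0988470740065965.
Usando x(t) = 4·cos(4·t) + 3 y sustituyendo t = 3.0988470740065965, encontramos x = 6.94167240197434.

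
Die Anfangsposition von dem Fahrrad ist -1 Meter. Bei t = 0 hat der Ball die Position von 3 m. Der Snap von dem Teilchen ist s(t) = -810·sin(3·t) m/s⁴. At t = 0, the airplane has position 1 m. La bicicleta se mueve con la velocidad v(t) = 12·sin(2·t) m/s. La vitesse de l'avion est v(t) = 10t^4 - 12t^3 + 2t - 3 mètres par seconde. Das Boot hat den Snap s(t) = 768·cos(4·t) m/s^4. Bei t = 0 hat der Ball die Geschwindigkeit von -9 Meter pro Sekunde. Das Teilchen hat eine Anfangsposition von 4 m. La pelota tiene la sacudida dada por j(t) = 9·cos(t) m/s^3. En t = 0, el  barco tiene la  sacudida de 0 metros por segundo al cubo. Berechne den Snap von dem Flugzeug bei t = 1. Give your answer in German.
Ausgehend von der Geschwindigkeit v(t) = 10·t^4 - 12·t^3 + 2·t - 3, nehmen wir 3 Ableitungen. Durch Ableiten von der Geschwindigkeit erhalten wir die Beschleunigung: a(t) = 40·t^3 - 36·t^2 + 2. Mit d/dt von a(t) finden wir j(t) = 120·t^2 - 72·t. Die Ableitung von dem Ruck ergibt den Snap: s(t) = 240·t - 72. Mit s(t) = 240·t - 72 und Einsetzen von t = 1, finden wir s = 168.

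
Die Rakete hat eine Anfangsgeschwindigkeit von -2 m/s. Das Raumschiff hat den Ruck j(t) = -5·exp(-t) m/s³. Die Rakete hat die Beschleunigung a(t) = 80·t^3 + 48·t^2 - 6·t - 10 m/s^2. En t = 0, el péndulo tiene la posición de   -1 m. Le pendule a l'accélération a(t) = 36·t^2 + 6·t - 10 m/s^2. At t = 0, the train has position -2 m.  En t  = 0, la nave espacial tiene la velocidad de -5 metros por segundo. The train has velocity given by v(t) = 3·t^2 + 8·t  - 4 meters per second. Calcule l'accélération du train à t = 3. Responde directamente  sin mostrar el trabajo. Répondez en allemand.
Bei t = 3, a = 26.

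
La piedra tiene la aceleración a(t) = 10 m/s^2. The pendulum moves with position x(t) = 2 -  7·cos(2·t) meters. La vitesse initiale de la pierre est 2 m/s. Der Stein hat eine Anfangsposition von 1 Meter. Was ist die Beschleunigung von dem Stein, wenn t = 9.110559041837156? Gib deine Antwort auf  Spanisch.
Tenemos la aceleración a(t) = 10. Sustituyendo t = 9.110559041837156: a(9.110559041837156) = 10.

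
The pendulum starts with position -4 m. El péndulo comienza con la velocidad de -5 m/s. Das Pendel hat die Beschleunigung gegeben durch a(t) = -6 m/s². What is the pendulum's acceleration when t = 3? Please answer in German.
Aus der Gleichung für die Beschleunigung a(t) = -6, setzen wir t = 3 ein und erhalten a = -6.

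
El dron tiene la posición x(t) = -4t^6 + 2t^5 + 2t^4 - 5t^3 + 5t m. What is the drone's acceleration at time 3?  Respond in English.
Starting from position x(t) = -4·t^6 + 2·t^5 + 2·t^4 - 5·t^3 + 5·t, we take 2 derivatives. The derivative of position gives velocity: v(t) = -24·t^5 + 10·t^4 + 8·t^3 - 15·t^2 + 5. Differentiating velocity, we get acceleration: a(t) = -120·t^4 + 40·t^3 + 24·t^2 - 30·t. Using a(t) = -120·t^4 + 40·t^3 + 24·t^2 - 30·t and substituting t = 3, we find a = -8514.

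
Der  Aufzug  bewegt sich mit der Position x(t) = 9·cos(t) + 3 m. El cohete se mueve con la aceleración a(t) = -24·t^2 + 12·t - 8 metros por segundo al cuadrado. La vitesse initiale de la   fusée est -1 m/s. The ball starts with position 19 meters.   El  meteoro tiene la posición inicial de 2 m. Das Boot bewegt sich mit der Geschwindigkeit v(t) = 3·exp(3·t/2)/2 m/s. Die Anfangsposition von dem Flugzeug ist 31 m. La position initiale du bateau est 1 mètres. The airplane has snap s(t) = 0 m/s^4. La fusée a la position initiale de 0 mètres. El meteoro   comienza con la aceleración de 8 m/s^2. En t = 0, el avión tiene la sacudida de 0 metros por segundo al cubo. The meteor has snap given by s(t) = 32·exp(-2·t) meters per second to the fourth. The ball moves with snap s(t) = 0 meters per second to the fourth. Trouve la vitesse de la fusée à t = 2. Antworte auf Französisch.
Nous devons trouver la primitive de notre équation de l'accélération a(t) = -24·t^2 + 12·t - 8 1 fois. En intégrant l'accélération et en utilisant la condition initiale v(0) = -1, nous obtenons v(t) = -8·t^3 + 6·t^2 - 8·t - 1. En utilisant v(t) = -8·t^3 + 6·t^2 - 8·t - 1 et en substituant t = 2, nous trouvons v = -57.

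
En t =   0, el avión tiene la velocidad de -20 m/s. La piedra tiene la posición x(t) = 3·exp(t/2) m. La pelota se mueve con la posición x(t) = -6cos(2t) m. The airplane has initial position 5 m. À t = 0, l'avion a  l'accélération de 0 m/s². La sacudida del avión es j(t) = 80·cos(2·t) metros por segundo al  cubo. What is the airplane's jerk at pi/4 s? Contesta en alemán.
Aus der Gleichung für den Ruck j(t) = 80·cos(2·t), setzen wir t = pi/4 ein und erhalten j = 0.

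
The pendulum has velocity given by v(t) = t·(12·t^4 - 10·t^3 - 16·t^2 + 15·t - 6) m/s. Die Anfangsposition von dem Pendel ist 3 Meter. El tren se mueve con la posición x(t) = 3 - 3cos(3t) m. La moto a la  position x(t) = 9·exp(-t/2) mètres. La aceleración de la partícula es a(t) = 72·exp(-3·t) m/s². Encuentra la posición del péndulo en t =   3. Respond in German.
Wir müssen das Integral unserer Gleichung für die Geschwindigkeit v(t) = t·(12·t^4 - 10·t^3 - 16·t^2 + 15·t - 6) 1-mal finden. Das Integral von der Geschwindigkeit ist die Position. Mit x(0) = 3 erhalten wir x(t) = 2·t^6 - 2·t^5 - 4·t^4 + 5·t^3 - 3·t^2 + 3. Wir haben die Position x(t) = 2·t^6 - 2·t^5 - 4·t^4 + 5·t^3 - 3·t^2 + 3. Durch Einsetzen von t = 3: x(3) = 759.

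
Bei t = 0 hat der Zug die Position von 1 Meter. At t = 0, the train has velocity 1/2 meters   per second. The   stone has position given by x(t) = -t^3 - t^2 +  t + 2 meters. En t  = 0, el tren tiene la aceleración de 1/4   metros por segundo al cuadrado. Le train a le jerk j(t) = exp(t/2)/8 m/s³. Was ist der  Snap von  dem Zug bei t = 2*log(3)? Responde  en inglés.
Starting from jerk j(t) = exp(t/2)/8, we take 1 derivative. Taking d/dt of j(t), we find s(t) = exp(t/2)/16. From the given snap equation s(t) = exp(t/2)/16, we substitute t = 2*log(3) to get s = 3/16.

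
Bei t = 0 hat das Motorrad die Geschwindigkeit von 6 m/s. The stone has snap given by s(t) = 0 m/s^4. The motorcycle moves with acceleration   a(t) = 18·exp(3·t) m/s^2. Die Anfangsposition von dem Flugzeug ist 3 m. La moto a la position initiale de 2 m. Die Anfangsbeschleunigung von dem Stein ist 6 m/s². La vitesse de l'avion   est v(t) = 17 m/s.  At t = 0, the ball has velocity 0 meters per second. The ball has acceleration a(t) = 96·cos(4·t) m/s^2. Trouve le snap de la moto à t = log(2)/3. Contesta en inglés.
Starting from acceleration a(t) = 18·exp(3·t), we take 2 derivatives. Differentiating acceleration, we get jerk: j(t) = 54·exp(3·t). Taking d/dt of j(t), we find s(t) = 162·exp(3·t). We have snap s(t) = 162·exp(3·t). Substituting t = log(2)/3: s(log(2)/3) = 324.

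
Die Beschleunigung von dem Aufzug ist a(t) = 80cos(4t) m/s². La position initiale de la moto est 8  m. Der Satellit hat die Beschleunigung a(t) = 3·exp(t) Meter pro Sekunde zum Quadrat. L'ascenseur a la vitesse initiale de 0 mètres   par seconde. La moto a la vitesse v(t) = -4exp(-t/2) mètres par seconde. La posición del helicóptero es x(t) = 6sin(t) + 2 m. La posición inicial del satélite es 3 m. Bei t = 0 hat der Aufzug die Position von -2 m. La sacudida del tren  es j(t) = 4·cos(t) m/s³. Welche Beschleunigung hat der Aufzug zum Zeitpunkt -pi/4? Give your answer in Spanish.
Tenemos la aceleración a(t) = 80·cos(4·t). Sustituyendo t = -pi/4: a(-pi/4) = -80.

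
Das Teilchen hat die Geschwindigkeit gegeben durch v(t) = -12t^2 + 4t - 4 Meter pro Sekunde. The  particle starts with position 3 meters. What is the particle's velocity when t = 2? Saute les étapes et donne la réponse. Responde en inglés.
The answer is -44.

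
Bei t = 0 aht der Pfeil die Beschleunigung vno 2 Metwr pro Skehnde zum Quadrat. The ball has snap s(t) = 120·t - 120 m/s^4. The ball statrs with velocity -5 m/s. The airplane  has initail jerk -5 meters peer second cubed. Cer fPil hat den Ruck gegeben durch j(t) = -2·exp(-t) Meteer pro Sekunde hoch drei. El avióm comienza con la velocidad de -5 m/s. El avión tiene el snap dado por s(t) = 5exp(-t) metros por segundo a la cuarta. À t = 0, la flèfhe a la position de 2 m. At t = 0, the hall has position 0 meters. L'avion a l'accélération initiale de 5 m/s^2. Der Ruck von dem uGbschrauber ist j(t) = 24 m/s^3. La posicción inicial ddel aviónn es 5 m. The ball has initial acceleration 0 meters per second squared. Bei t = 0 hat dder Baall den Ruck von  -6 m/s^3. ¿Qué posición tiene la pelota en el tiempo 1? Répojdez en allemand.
Wir müssen das Integral unserer Gleichung für den Snap s(t) = 120·t - 120 4-mal finden. Das Integral von dem Snap, mit j(0) = -6, ergibt den Ruck: j(t) = 60·t^2 - 120·t - 6. Mit ∫j(t)dt und Anwendung von a(0) = 0, finden wir a(t) = 2·t·(10·t^2 - 30·t - 3). Durch Integration von der Beschleunigung und Verwendung der Anfangsbedingung v(0) = -5, erhalten wir v(t) = 5·t^4 - 20·t^3 - 3·t^2 - 5. Durch Integration von der Geschwindigkeit und Verwendung der Anfangsbedingung x(0) = 0, erhalten wir x(t) = t^5 - 5·t^4 - t^3 - 5·t. Mit x(t) = t^5 - 5·t^4 - t^3 - 5·t und Einsetzen von t = 1, finden wir x = -10.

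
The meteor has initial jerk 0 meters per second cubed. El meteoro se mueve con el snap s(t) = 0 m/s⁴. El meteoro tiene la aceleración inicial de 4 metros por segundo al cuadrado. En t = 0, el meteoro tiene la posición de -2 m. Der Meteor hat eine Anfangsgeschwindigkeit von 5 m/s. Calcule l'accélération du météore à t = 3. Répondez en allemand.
Um dies zu lösen, müssen wir 2 Stammfunktionen unserer Gleichung für den Snap s(t) = 0 finden. Durch Integration von dem Snap und Verwendung der Anfangsbedingung j(0) = 0, erhalten wir j(t) = 0. Die Stammfunktion von dem Ruck ist die Beschleunigung. Mit a(0) = 4 erhalten wir a(t) = 4. Wir haben die Beschleunigung a(t) = 4. Durch Einsetzen von t = 3: a(3) = 4.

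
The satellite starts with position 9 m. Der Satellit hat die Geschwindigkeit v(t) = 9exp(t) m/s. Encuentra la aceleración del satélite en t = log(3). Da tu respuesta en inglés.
Starting from velocity v(t) = 9·exp(t), we take 1 derivative. Differentiating velocity, we get acceleration: a(t) = 9·exp(t). Using a(t) = 9·exp(t) and substituting t = log(3), we find a = 27.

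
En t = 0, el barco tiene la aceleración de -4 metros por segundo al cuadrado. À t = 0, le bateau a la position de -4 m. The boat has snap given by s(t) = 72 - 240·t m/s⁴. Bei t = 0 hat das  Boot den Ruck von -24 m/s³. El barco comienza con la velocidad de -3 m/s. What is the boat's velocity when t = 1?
Starting from snap s(t) = 72 - 240·t, we take 3 antiderivatives. The antiderivative of snap, with j(0) = -24, gives jerk: j(t) = -120·t^2 + 72·t - 24. Finding the integral of j(t) and using a(0) = -4: a(t) = -40·t^3 + 36·t^2 - 24·t - 4. Taking ∫a(t)dt and applying v(0) = -3, we find v(t) = -10·t^4 + 12·t^3 - 12·t^2 - 4·t - 3. Using v(t) = -10·t^4 + 12·t^3 - 12·t^2 - 4·t - 3 and substituting t = 1, we find v = -17.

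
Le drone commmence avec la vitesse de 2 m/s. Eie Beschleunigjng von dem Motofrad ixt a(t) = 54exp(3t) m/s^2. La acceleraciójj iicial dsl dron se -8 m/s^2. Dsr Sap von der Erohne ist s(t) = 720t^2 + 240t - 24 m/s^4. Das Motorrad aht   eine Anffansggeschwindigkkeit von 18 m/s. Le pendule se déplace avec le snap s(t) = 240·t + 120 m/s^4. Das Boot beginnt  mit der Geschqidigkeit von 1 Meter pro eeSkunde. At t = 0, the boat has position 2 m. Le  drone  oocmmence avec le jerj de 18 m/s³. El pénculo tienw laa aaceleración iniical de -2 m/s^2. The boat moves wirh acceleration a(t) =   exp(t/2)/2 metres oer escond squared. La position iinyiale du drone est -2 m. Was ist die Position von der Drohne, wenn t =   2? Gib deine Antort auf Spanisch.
Debemos encontrar la integral de nuestra ecuación del snap s(t) = 720·t^2 + 240·t - 24 4 veces. Tomando ∫s(t)dt y aplicando j(0) = 18, encontramos j(t) = 240·t^3 + 120·t^2 - 24·t + 18. Tomando ∫j(t)dt y aplicando a(0) = -8, encontramos a(t) = 60·t^4 + 40·t^3 - 12·t^2 + 18·t - 8. Tomando ∫a(t)dt y aplicando v(0) = 2, encontramos v(t) = 12·t^5 + 10·t^4 - 4·t^3 + 9·t^2 - 8·t + 2. La integral de la velocidad, con x(0) = -2, da la posición: x(t) = 2·t^6 + 2·t^5 - t^4 + 3·t^3 - 4·t^2 + 2·t - 2. Tenemos la posición x(t) = 2·t^6 + 2·t^5 - t^4 + 3·t^3 - 4·t^2 + 2·t - 2. Sustituyendo t = 2: x(2) = 186.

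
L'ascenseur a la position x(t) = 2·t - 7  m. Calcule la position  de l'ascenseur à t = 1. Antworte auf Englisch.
We have position x(t) = 2·t - 7. Substituting t = 1: x(1) = -5.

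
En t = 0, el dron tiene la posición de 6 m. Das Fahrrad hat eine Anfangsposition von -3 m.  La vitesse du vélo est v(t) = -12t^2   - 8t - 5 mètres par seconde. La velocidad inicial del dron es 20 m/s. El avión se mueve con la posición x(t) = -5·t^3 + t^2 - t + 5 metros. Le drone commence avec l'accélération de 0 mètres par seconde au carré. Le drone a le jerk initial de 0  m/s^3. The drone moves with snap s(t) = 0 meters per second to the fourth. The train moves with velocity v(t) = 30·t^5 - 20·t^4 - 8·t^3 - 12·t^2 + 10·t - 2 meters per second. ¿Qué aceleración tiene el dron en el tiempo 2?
Para resolver esto, necesitamos tomar 2 antiderivadas de nuestra ecuación del snap s(t) = 0. La integral del snap es la sacudida. Usando j(0) = 0, obtenemos j(t) = 0. La integral de la sacudida, con a(0) = 0, da la aceleración: a(t) = 0. Usando a(t) = 0 y sustituyendo t = 2, encontramos a = 0.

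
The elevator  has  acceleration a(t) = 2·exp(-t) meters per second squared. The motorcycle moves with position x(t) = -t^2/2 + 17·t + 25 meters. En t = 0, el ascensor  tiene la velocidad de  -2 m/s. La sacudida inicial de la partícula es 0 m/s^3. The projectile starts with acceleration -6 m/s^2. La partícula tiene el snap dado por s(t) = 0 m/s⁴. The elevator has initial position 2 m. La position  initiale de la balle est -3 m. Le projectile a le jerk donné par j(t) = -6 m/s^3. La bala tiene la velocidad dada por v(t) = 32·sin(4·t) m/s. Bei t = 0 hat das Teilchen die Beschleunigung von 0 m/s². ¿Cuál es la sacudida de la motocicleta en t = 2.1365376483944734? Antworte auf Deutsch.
Ausgehend von der Position x(t) = -t^2/2 + 17·t + 25, nehmen wir 3 Ableitungen. Mit d/dt von x(t) finden wir v(t) = 17 - t. Mit d/dt von v(t) finden wir a(t) = -1. Mit d/dt von a(t) finden wir j(t) = 0. Mit j(t) = 0 und Einsetzen von t = 2.1365376483944734, finden wir j = 0.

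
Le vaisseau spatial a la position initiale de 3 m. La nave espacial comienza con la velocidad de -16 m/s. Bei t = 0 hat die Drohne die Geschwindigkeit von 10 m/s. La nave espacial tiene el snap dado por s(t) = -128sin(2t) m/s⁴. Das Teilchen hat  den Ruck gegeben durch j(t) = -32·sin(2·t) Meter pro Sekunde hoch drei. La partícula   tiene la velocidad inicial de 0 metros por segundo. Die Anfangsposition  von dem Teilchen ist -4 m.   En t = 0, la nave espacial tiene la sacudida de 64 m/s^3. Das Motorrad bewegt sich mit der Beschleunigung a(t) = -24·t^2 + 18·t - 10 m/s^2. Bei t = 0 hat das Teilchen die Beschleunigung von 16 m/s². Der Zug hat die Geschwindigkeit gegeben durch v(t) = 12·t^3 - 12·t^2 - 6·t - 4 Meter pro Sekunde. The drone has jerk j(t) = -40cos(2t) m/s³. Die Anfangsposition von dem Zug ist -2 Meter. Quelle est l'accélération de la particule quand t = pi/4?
Nous devons trouver la primitive de notre équation du jerk j(t) = -32·sin(2·t) 1 fois. En prenant ∫j(t)dt et en appliquant a(0) = 16, nous trouvons a(t) = 16·cos(2·t). En utilisant a(t) = 16·cos(2·t) et en substituant t = pi/4, nous trouvons a = 0.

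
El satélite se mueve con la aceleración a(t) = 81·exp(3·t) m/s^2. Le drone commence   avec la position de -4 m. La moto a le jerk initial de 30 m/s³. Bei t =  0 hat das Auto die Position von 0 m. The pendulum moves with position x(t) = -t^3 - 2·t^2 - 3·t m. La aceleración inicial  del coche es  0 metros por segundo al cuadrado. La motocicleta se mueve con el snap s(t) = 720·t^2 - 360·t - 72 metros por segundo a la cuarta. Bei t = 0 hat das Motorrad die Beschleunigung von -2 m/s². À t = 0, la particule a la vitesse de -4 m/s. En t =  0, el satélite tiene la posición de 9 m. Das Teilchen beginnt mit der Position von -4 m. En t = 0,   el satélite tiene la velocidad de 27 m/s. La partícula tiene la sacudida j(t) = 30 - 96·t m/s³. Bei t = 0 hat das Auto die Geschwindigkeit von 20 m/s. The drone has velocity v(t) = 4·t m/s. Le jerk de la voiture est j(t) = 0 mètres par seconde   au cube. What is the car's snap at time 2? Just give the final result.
The snap at t = 2 is s = 0.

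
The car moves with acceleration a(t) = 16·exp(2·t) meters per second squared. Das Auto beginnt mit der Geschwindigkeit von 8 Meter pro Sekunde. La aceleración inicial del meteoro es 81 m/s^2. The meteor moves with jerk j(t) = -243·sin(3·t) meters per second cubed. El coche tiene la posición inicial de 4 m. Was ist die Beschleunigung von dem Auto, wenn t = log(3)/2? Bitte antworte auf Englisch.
Using a(t) = 16·exp(2·t) and substituting t = log(3)/2, we find a = 48.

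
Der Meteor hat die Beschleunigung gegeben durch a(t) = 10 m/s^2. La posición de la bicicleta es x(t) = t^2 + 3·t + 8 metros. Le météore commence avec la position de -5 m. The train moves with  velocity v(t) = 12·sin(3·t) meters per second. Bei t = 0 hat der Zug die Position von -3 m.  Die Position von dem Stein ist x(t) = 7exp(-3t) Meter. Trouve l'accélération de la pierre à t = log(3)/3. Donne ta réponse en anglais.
To solve this, we need to take 2 derivatives of our position equation x(t) = 7·exp(-3·t). Differentiating position, we get velocity: v(t) = -21·exp(-3·t). The derivative of velocity gives acceleration: a(t) = 63·exp(-3·t). From the given acceleration equation a(t) = 63·exp(-3·t), we substitute t = log(3)/3 to get a = 21.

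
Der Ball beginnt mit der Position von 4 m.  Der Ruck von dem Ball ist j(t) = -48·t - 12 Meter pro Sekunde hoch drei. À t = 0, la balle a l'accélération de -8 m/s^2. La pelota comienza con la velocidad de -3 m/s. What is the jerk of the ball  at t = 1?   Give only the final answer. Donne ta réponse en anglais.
The jerk at t = 1 is j = -60.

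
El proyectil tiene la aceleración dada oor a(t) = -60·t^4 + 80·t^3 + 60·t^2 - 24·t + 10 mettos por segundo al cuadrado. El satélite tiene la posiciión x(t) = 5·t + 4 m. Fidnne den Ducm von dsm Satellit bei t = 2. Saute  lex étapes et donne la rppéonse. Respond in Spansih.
En t = 2, j = 0.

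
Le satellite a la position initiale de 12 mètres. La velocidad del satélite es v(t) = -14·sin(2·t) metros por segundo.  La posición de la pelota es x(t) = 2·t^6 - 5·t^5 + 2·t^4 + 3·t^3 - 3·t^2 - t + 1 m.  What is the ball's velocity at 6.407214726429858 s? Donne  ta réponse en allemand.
Ausgehend von der Position x(t) = 2·t^6 - 5·t^5 + 2·t^4 + 3·t^3 - 3·t^2 - t + 1, nehmen wir 1 Ableitung. Mit d/dt von x(t) finden wir v(t) = 12·t^5 - 25·t^4 + 8·t^3 + 9·t^2 - 6·t - 1. Wir haben die Geschwindigkeit v(t) = 12·t^5 - 25·t^4 + 8·t^3 + 9·t^2 - 6·t - 1. Durch Einsetzen von t = 6.407214726429858: v(6.407214726429858) = 89878.7071975134.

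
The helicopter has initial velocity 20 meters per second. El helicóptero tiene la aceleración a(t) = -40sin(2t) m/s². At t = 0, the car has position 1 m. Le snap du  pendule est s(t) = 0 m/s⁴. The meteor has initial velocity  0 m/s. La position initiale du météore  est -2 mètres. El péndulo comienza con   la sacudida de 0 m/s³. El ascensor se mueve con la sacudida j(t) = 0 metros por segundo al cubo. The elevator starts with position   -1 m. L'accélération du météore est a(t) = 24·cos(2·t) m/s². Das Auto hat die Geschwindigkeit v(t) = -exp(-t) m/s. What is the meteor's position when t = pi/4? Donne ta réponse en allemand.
Um dies zu lösen, müssen wir 2 Stammfunktionen unserer Gleichung für die Beschleunigung a(t) = 24·cos(2·t) finden. Durch Integration von der Beschleunigung und Verwendung der Anfangsbedingung v(0) = 0, erhalten wir v(t) = 12·sin(2·t). Mit ∫v(t)dt und Anwendung von x(0) = -2, finden wir x(t) = 4 - 6·cos(2·t). Aus der Gleichung für die Position x(t) = 4 - 6·cos(2·t), setzen wir t = pi/4 ein und erhalten x = 4.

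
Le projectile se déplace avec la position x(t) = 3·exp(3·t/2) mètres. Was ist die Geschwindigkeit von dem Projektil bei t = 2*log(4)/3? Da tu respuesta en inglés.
To solve this, we need to take 1 derivative of our position equation x(t) = 3·exp(3·t/2). The derivative of position gives velocity: v(t) = 9·exp(3·t/2)/2. Using v(t) = 9·exp(3·t/2)/2 and substituting t = 2*log(4)/3, we find v = 18.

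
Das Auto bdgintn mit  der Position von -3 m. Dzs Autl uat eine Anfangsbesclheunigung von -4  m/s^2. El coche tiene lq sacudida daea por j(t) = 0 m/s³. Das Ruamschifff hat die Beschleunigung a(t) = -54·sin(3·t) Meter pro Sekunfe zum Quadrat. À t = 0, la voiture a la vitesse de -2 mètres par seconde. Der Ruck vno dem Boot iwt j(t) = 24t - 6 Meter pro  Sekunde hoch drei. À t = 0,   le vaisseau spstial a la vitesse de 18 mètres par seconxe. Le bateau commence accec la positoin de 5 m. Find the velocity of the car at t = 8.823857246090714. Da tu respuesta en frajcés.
Nous devons intégrer notre équation du jerk j(t) = 0 2 fois. L'intégrale du jerk est l'accélération. En utilisant a(0) = -4, nous obtenons a(t) = -4. L'intégrale de l'accélération est la vitesse. En utilisant v(0) = -2, nous obtenons v(t) = -4·t - 2. De l'équation de la vitesse v(t) = -4·t - 2, nous substituons t = 8.823857246090714 pour obtenir v = -37.2954289843629.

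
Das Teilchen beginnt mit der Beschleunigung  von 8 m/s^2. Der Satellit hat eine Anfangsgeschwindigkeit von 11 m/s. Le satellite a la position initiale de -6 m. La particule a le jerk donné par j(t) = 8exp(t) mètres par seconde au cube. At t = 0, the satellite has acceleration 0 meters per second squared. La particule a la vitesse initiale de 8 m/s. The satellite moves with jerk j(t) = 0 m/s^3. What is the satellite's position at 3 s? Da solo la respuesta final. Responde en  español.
En t = 3, x = 27.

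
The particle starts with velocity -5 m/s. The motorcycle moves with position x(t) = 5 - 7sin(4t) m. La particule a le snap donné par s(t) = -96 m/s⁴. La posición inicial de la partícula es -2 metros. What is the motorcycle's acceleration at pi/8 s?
We must differentiate our position equation x(t) = 5 - 7·sin(4·t) 2 times. Taking d/dt of x(t), we find v(t) = -28·cos(4·t). Taking d/dt of v(t), we find a(t) = 112·sin(4·t). Using a(t) = 112·sin(4·t) and substituting t = pi/8, we find a = 112.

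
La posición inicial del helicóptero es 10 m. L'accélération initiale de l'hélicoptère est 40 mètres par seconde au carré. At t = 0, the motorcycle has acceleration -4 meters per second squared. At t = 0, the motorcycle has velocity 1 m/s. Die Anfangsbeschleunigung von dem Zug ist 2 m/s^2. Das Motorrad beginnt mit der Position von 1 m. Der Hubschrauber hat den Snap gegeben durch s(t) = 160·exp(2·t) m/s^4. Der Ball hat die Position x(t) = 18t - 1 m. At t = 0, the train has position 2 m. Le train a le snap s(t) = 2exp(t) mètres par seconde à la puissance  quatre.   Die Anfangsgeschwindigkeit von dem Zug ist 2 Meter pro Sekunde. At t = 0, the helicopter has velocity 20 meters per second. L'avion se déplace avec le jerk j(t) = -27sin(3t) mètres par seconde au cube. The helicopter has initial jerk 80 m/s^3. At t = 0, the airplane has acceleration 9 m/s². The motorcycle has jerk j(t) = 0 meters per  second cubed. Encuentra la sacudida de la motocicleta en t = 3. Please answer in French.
En utilisant j(t) = 0 et en substituant t = 3, nous trouvons j = 0.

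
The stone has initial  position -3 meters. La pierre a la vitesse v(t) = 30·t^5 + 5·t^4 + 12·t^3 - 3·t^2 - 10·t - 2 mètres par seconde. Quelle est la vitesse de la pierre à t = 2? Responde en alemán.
Wir haben die Geschwindigkeit v(t) = 30·t^5 + 5·t^4 + 12·t^3 - 3·t^2 - 10·t - 2. Durch Einsetzen von t = 2: v(2) = 1102.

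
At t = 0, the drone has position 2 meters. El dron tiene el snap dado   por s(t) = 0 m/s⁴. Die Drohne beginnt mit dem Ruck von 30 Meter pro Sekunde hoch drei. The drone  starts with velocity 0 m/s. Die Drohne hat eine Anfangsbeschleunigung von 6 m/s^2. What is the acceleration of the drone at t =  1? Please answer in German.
Ausgehend von dem Snap s(t) = 0, nehmen wir 2 Integrale. Durch Integration von dem Snap und Verwendung der Anfangsbedingung j(0) = 30, erhalten wir j(t) = 30. Die Stammfunktion von dem Ruck ist die Beschleunigung. Mit a(0) = 6 erhalten wir a(t) = 30·t + 6. Mit a(t) = 30·t + 6 und Einsetzen von t = 1, finden wir a = 36.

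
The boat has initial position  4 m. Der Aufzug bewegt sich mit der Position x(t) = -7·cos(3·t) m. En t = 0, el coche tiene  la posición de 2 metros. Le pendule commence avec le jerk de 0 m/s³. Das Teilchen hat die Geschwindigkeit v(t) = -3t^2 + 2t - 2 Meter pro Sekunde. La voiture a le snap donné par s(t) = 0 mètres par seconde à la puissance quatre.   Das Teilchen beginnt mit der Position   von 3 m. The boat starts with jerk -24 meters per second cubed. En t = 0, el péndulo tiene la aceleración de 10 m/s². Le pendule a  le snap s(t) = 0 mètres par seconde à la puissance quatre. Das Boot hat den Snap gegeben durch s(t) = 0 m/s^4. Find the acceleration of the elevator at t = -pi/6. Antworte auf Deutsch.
Ausgehend von der Position x(t) = -7·cos(3·t), nehmen wir 2 Ableitungen. Mit d/dt von x(t) finden wir v(t) = 21·sin(3·t). Durch Ableiten von der Geschwindigkeit erhalten wir die Beschleunigung: a(t) = 63·cos(3·t). Wir haben die Beschleunigung a(t) = 63·cos(3·t). Durch Einsetzen von t = -pi/6: a(-pi/6) = 0.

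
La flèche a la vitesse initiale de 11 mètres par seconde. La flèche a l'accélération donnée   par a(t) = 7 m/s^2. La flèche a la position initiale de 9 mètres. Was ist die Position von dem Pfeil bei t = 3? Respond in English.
Starting from acceleration a(t) = 7, we take 2 antiderivatives. The integral of acceleration, with v(0) = 11, gives velocity: v(t) = 7·t + 11. The integral of velocity, with x(0) = 9, gives position: x(t) = 7·t^2/2 + 11·t + 9. From the given position equation x(t) = 7·t^2/2 + 11·t + 9, we substitute t = 3 to get x = 147/2.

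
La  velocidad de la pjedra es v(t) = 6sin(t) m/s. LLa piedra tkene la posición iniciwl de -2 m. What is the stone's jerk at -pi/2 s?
We must differentiate our velocity equation v(t) = 6·sin(t) 2 times. Taking d/dt of v(t), we find a(t) = 6·cos(t). The derivative of acceleration gives jerk: j(t) = -6·sin(t). Using j(t) = -6·sin(t) and substituting t = -pi/2, we find j = 6.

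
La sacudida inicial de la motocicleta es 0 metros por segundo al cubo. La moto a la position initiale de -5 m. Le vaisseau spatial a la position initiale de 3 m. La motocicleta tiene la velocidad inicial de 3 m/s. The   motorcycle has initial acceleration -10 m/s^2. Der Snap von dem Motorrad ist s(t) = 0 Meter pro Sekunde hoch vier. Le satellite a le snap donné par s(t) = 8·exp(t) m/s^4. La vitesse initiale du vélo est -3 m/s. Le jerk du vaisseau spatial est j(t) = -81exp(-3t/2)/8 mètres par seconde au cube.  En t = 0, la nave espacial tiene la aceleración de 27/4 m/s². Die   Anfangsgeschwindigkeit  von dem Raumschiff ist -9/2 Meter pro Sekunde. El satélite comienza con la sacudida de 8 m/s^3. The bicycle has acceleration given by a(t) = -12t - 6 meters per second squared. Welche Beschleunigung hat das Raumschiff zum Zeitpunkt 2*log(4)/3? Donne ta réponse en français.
Pour résoudre ceci, nous devons prendre 1 primitive de notre équation du jerk j(t) = -81·exp(-3·t/2)/8. La primitive du jerk, avec a(0) = 27/4, donne l'accélération: a(t) = 27·exp(-3·t/2)/4. Nous avons l'accélération a(t) = 27·exp(-3·t/2)/4. En substituant t = 2*log(4)/3: a(2*log(4)/3) = 27/16.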